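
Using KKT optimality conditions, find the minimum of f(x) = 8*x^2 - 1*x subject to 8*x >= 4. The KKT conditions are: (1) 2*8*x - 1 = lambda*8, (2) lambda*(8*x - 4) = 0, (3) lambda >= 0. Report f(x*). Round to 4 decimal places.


Step 1: Try lambda = 0 (constraint inactive).
x_unc = 1/(2*8) = 0.0625
Check: 8*0.0625 = 0.5 < 4 -- violated!
Step 2: Constraint must be active: 8*x = 4
x* = 4/8 = 0.5
lambda = (2*8*0.5 - 1)/8 = 0.875
Step 3: Compute optimal value.
f(x*) = 8*0.5^2 - 1*0.5 = 1.5


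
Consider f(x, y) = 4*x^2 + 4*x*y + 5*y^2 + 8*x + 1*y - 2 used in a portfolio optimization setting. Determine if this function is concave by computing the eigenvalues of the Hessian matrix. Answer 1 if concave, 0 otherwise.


The Hessian of f(x,y) = 4*x^2 + 4*x*y + 5*y^2 + 8*x + 1*y - 2 is:
H = [[8, 4], [4, 10]]
Trace = 8 + 10 = 18
Determinant = 8*10 - (4)^2 = 64
Discriminant = (18)^2 - 4*64 = 68.0
Eigenvalues: lambda_1 = 4.8769, lambda_2 = 13.1231
The function is not concave.

0


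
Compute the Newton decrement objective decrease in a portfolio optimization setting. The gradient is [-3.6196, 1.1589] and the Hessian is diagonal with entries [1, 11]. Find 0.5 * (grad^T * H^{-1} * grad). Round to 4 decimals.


Step 1: H is diagonal, so H^(-1) * g = [-3.6196, 0.1054].
Step 2: g^T H^(-1) g = sum_i g_i^2 / H_ii
  = (-3.6196)^2/1 + (1.1589)^2/11
  = 13.1015 + 0.1221 = 13.2236
Step 3: Objective decrease = 0.5 * g^T H^(-1) g = 6.6118


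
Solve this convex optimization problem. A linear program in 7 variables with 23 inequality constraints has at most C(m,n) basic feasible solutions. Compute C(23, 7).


Each vertex corresponds to some choice of n active constraints out of m, so the number of vertices is at most C(m, n) = m! / (n!(m-n)!).
m = 23, n = 7
Numerator: 23 * 22 * 21 * 20 * 19 * 18 * 17
Denominator: 7! = 5040
C(23, 7) = 245157


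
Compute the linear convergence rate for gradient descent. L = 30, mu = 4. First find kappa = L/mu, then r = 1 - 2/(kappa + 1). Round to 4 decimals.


Step 1: Compute the condition number.
kappa = L/mu = 30/4 = 7.5
Step 2: Compute the convergence rate.
r = 1 - 2/(kappa + 1) = 1 - 2*mu/(L + mu) = (L - mu)/(L + mu) = 26/34 = 0.7647


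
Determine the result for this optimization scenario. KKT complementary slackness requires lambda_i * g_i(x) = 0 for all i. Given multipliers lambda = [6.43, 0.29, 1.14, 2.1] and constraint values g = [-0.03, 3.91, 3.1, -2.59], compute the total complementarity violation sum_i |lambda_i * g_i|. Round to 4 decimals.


KKT complementary slackness check:
lambda_1 * g_1 = 6.43 * -0.03 = -0.1929
lambda_2 * g_2 = 0.29 * 3.91 = 1.1339
lambda_3 * g_3 = 1.14 * 3.1 = 3.534
lambda_4 * g_4 = 2.1 * -2.59 = -5.439
Total violation = 0.1929 + 1.1339 + 3.534 + 5.439 = 10.2998


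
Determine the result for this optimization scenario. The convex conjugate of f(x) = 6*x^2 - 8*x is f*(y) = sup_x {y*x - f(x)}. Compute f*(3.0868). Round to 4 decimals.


f*(y) = sup_x {y*x - a*x^2 - b*x} = sup_x {(y-b)*x - a*x^2}
FOC: (y - b) - 2a*x = 0 => x* = (y - b)/(2a)
x* = (3.0868 + 8)/(2*6) = 0.9239
f*(3.0868) = (y-b)^2/(4a) = (3.0868 + 8)^2/(4*6)
= 122.9171/24 = 5.1215


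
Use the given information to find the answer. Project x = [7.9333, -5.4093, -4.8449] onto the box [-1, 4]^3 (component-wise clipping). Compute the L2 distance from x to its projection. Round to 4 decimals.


Project each component onto [-1, 4].
clip(7.9333) = 4.0, clip(-5.4093) = -1.0, clip(-4.8449) = -1.0
Projection = [4.0, -1.0, -1.0]
Squared diffs: [15.4708, 19.4419, 14.7833]
Distance = sqrt(49.696) = 7.0495


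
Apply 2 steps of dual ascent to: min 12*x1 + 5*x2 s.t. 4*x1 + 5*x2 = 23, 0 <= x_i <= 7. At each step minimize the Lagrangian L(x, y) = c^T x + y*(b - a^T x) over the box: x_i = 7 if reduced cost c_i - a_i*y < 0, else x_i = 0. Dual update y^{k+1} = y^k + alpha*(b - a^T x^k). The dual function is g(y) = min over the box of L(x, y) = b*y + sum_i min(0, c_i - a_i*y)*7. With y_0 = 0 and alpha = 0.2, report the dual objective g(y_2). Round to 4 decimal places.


Dual ascent for LP: min 12*x1 + 5*x2, 4*x1 + 5*x2 = 23, 0 <= x_i <= 7
Step 1: y^k = 0.0, reduced costs: (12.0, 5.0)
  x^k = (0.0, 0.0), subgradient = b - a^T x = 23.0
  y^{k+1} = 0.0 + 0.2*23.0 = 4.6
Step 2: y^k = 4.6, reduced costs: (-6.4, -18.0)
  x^k = (7.0, 7.0), subgradient = b - a^T x = -40.0
  y^{k+1} = 4.6 + 0.2*-40.0 = -3.4
Dual objective at y_2 = -3.4: reduced costs (25.6, 22.0), box minimizer x = (0.0, 0.0)
g(y_2) = b*y + (c1 - a1*y)*x1 + (c2 - a2*y)*x2 = 23*(-3.4) + 25.6*0.0 + 22.0*0.0 = -78.2 + 0.0 + 0.0 = -78.2


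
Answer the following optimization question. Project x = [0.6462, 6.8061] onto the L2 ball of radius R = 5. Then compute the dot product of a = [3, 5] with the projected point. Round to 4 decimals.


Step 1: Compute ||x|| (intermediates to 6 decimals).
||x|| = sqrt(0.6462^2 + 6.8061^2) = 6.836708
Step 2: Project.
Since ||x|| > R, scale = R/||x|| = 5/6.836708 = 0.731346, proj(x) = scale * x
proj(x) = [0.472596, 4.977614]
Step 3: Dot product.
a^T * proj(x) = 3*0.472596 + 5*4.977614 = 26.3059


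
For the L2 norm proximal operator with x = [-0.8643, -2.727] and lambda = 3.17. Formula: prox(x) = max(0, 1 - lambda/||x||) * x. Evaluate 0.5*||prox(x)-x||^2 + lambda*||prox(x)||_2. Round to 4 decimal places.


Step 1: Compute ||x||.
||x|| = 2.8607
Step 2: Compute scaling factor.
scale = max(0, 1 - 3.17/2.8607) = 0.0
Step 3: prox(x) = [-0.0, -0.0]
||prox(x)|| = 0.0
Step 4: Proximal objective.
0.5*||prox-x||^2 = 4.0918
lambda*||prox|| = 0.0
Total = 4.0918


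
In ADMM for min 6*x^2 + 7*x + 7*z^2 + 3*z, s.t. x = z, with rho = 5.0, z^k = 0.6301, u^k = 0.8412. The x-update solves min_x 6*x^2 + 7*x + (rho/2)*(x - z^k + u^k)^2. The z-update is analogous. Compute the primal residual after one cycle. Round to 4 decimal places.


ADMM iteration with rho = 5.0, z^k = 0.6301, u^k = 0.8412
Step 1: x-update.
Minimize 6*x^2 + 7*x + (5.0/2)*(x - 0.6301 + 0.8412)^2
FOC: (2*6 + 5.0)*x = -7 + 5.0*(0.6301 - 0.8412)
x^{k+1} = -0.4739
Step 2: z-update.
Minimize 7*z^2 + 3*z + (5.0/2)*(-0.4739 - z + 0.8412)^2
FOC: (2*7 + 5.0)*z = -3 + 5.0*(-0.4739 + 0.8412)
z^{k+1} = -0.0612
Step 3: u-update.
u^{k+1} = 0.8412 - 0.4739 + 0.0612 = 0.4286
Step 4: Primal residual = |-0.4739 + 0.0612| = 0.4126


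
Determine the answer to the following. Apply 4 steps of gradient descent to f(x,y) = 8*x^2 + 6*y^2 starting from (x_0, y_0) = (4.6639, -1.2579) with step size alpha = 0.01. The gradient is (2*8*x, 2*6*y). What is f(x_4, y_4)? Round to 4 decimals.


Gradient descent on f(x,y) = 8*x^2 + 6*y^2.
Starting point: (4.6639, -1.2579), alpha = 0.01
Step 1: grad_x = 2*8*4.6639 = 74.6224, grad_y = 2*6*-1.2579 = -15.0948
  x_1 = 4.6639 - 0.01*74.6224 = 3.9177
  y_1 = -1.2579 - 0.01*-15.0948 = -1.107
Step 2: grad_x = 2*8*3.9177 = 62.6828, grad_y = 2*6*-1.107 = -13.2834
  x_2 = 3.9177 - 0.01*62.6828 = 3.2908
  y_2 = -1.107 - 0.01*-13.2834 = -0.9741
Step 3: grad_x = 2*8*3.2908 = 52.6536, grad_y = 2*6*-0.9741 = -11.6894
  x_3 = 3.2908 - 0.01*52.6536 = 2.7643
  y_3 = -0.9741 - 0.01*-11.6894 = -0.8572
Step 4: grad_x = 2*8*2.7643 = 44.229, grad_y = 2*6*-0.8572 = -10.2867
  x_4 = 2.7643 - 0.01*44.229 = 2.322
  y_4 = -0.8572 - 0.01*-10.2867 = -0.7544
f(2.322, -0.7544) = 8*2.322^2 + 6*(-0.7544)^2 = 46.5486


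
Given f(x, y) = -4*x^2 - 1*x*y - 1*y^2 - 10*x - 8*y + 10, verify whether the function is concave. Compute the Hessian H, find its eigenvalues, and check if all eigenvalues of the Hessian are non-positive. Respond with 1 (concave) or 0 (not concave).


The Hessian of f(x,y) = -4*x^2 - 1*x*y - 1*y^2 - 10*x - 8*y + 10 is:
H = [[-8, -1], [-1, -2]]
Trace = -8 - 2 = -10
Determinant = -8*-2 - (-1)^2 = 15
Discriminant = (-10)^2 - 4*15 = 40.0
Eigenvalues: lambda_1 = -8.1623, lambda_2 = -1.8377
The function is concave.

1


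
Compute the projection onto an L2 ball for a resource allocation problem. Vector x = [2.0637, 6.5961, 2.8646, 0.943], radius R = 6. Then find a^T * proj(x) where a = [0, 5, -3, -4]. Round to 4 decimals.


Step 1: Compute ||x|| (intermediates to 6 decimals).
||x|| = sqrt(2.0637^2 + 6.5961^2 + 2.8646^2 + 0.943^2) = 7.540728
Step 2: Project.
Since ||x|| > R, scale = R/||x|| = 6/7.540728 = 0.795679, proj(x) = scale * x
proj(x) = [1.642043, 5.248378, 2.279302, 0.750325]
Step 3: Dot product.
a^T * proj(x) = 0*1.642043 + 5*5.248378 - 3*2.279302 - 4*0.750325 = 16.4027


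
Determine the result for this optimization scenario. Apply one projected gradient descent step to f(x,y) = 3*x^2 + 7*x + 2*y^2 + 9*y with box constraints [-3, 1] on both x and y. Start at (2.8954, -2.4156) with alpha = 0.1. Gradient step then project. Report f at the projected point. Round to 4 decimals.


Step 1: Compute gradient at (2.8954, -2.4156).
grad_x = 2*3*2.8954 + 7 = 24.3724
grad_y = 2*2*-2.4156 + 9 = -0.6624
Step 2: Gradient step.
x_raw = 2.8954 - 0.1*24.3724 = 0.4582
y_raw = -2.4156 - 0.1*-0.6624 = -2.3494
Step 3: Project onto [-3, 1].
x_proj = clip(0.4582) = 0.4582
y_proj = clip(-2.3494) = -2.3494
Step 4: Evaluate f.
f(0.4582, -2.3494) = -6.2684


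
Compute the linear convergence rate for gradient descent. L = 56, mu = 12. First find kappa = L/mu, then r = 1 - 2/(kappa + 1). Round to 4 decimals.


Step 1: Compute the condition number.
kappa = L/mu = 56/12 = 4.6667
Step 2: Compute the convergence rate.
r = 1 - 2/(kappa + 1) = 1 - 2*mu/(L + mu) = (L - mu)/(L + mu) = 44/68 = 0.6471


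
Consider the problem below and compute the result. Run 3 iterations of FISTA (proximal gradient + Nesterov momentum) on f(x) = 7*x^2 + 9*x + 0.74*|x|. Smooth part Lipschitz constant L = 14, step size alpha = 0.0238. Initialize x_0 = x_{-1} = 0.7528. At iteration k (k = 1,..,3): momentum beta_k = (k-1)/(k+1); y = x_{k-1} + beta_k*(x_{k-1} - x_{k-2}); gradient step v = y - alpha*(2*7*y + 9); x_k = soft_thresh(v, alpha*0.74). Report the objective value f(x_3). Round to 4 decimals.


FISTA on f(x) = 7*x^2 + 9*x + 0.74*|x|
L = 14, alpha = 0.0238
Iteration 1: beta = 0.0, y = 0.7528 + 0.0*(0.7528 - 0.7528) = 0.7528
  grad(y) = 19.5392, v = y - alpha*grad = 0.2878
  prox(v) = soft_thresh(0.2878, 0.0176) = 0.2702
Iteration 2: beta = 0.3333, y = 0.2702 + 0.3333*(0.2702 - 0.7528) = 0.1093
  grad(y) = 10.5298, v = y - alpha*grad = -0.1413
  prox(v) = soft_thresh(-0.1413, 0.0176) = -0.1237
Iteration 3: beta = 0.5, y = -0.1237 + 0.5*(-0.1237 - 0.2702) = -0.3207
  grad(y) = 4.5107, v = y - alpha*grad = -0.428
  prox(v) = soft_thresh(-0.428, 0.0176) = -0.4104
f(x_3) = 7*(-0.4104)^2 + 9*(-0.4104) + 0.74*|-0.4104| = -2.2109


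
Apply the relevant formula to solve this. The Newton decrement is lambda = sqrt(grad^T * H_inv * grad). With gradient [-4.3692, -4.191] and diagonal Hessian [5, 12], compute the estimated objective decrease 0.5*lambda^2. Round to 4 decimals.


Step 1: H is diagonal, so H^(-1) * g = [-0.8738, -0.3493].
Step 2: g^T H^(-1) g = sum_i g_i^2 / H_ii
  = (-4.3692)^2/5 + (-4.191)^2/12
  = 3.818 + 1.4637 = 5.2817
Step 3: Objective decrease = 0.5 * g^T H^(-1) g = 2.6408


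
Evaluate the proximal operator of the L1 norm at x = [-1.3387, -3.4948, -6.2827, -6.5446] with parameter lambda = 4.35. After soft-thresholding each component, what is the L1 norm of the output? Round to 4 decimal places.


Soft-thresholding with lambda = 4.35:
prox(-1.3387) = sign(-1.3387)*max(|-1.3387| - 4.35, 0) = 0.0
prox(-3.4948) = sign(-3.4948)*max(|-3.4948| - 4.35, 0) = 0.0
prox(-6.2827) = sign(-6.2827)*max(|-6.2827| - 4.35, 0) = -1.9327
prox(-6.5446) = sign(-6.5446)*max(|-6.5446| - 4.35, 0) = -2.1946
prox(x) = [0.0, 0.0, -1.9327, -2.1946]
||prox(x)||_1 = 0.0 + 0.0 + 1.9327 + 2.1946 = 4.1273


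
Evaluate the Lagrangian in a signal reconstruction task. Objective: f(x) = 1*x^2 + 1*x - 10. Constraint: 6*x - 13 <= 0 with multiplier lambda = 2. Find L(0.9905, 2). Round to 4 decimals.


Step 1: Evaluate f(x).
f(0.9905) = 1*0.9905^2 + 1*0.9905 - 10 = -8.0284
Step 2: Evaluate g(x).
g(0.9905) = 6*0.9905 - 13 = -7.057
Step 3: Compute Lagrangian.
L = -8.0284 + 2*-7.057 = -22.1424


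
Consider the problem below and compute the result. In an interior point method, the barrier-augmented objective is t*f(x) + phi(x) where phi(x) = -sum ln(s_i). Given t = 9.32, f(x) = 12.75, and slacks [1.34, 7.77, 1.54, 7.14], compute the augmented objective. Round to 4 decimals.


Step 1: Compute log-barrier.
ln values: [0.2927, 2.0503, 0.4318, 1.9657]
phi = -(0.2927 + 2.0503 + 0.4318 + 1.9657) = -4.7404
Step 2: Compute augmented objective.
t*f(x) = 9.32*12.75 = 118.83
Total = 118.83 - 4.7404 = 114.0896


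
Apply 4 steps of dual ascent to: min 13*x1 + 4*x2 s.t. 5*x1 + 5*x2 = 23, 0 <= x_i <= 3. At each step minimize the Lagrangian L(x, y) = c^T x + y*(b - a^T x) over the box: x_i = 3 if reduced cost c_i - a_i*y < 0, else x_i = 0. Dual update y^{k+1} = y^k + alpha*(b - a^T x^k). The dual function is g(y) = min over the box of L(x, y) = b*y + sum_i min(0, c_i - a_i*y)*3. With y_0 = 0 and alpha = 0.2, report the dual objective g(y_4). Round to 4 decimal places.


Dual ascent for LP: min 13*x1 + 4*x2, 5*x1 + 5*x2 = 23, 0 <= x_i <= 3
Step 1: y^k = 0.0, reduced costs: (13.0, 4.0)
  x^k = (0.0, 0.0), subgradient = b - a^T x = 23.0
  y^{k+1} = 0.0 + 0.2*23.0 = 4.6
Step 2: y^k = 4.6, reduced costs: (-10.0, -19.0)
  x^k = (3.0, 3.0), subgradient = b - a^T x = -7.0
  y^{k+1} = 4.6 + 0.2*-7.0 = 3.2
Step 3: y^k = 3.2, reduced costs: (-3.0, -12.0)
  x^k = (3.0, 3.0), subgradient = b - a^T x = -7.0
  y^{k+1} = 3.2 + 0.2*-7.0 = 1.8
Step 4: y^k = 1.8, reduced costs: (4.0, -5.0)
  x^k = (0.0, 3.0), subgradient = b - a^T x = 8.0
  y^{k+1} = 1.8 + 0.2*8.0 = 3.4
Dual objective at y_4 = 3.4: reduced costs (-4.0, -13.0), box minimizer x = (3.0, 3.0)
g(y_4) = b*y + (c1 - a1*y)*x1 + (c2 - a2*y)*x2 = 23*3.4 + (-4.0)*3.0 + (-13.0)*3.0 = 78.2 - 12.0 - 39.0 = 27.2


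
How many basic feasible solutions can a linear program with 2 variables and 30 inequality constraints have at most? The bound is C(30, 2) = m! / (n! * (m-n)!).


Each vertex corresponds to some choice of n active constraints out of m, so the number of vertices is at most C(m, n) = m! / (n!(m-n)!).
m = 30, n = 2
Numerator: 30 * 29
Denominator: 2! = 2
C(30, 2) = 435


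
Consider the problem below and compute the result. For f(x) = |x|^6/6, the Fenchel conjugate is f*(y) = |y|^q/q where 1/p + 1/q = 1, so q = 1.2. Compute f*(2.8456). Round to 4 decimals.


The conjugate exponent q satisfies 1/p + 1/q = 1.
p = 6, so q = 6/(6 - 1) = 1.2
|y|^q = 2.8456^1.2 = 3.5076
f*(2.8456) = 3.5076 / 1.2 = 2.923


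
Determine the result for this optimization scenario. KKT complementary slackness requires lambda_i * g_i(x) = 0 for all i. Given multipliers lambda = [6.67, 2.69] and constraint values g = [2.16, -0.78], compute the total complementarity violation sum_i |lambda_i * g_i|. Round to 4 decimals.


KKT complementary slackness check:
lambda_1 * g_1 = 6.67 * 2.16 = 14.4072
lambda_2 * g_2 = 2.69 * -0.78 = -2.0982
Total violation = 14.4072 + 2.0982 = 16.5054


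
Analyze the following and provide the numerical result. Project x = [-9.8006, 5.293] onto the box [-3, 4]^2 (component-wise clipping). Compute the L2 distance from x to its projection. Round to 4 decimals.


Project each component onto [-3, 4].
clip(-9.8006) = -3.0, clip(5.293) = 4.0
Projection = [-3.0, 4.0]
Squared diffs: [46.2482, 1.6718]
Distance = sqrt(47.92) = 6.9224


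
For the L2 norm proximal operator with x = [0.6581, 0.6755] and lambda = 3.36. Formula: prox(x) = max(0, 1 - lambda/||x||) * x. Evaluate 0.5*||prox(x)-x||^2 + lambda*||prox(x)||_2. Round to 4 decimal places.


Step 1: Compute ||x||.
||x|| = 0.9431
Step 2: Compute scaling factor.
scale = max(0, 1 - 3.36/0.9431) = 0.0
Step 3: prox(x) = [0.0, 0.0]
||prox(x)|| = 0.0
Step 4: Proximal objective.
0.5*||prox-x||^2 = 0.4447
lambda*||prox|| = 0.0
Total = 0.4447


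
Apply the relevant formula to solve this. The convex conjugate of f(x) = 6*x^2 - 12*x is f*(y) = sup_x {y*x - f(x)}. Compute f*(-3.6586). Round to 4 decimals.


f*(y) = sup_x {y*x - a*x^2 - b*x} = sup_x {(y-b)*x - a*x^2}
FOC: (y - b) - 2a*x = 0 => x* = (y - b)/(2a)
x* = (-3.6586 + 12)/(2*6) = 0.6951
f*(-3.6586) = (y-b)^2/(4a) = (-3.6586 + 12)^2/(4*6)
= 69.579/24 = 2.8991


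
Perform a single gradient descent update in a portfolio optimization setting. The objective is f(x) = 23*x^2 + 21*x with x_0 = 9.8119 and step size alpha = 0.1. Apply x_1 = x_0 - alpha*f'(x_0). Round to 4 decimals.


We compute the gradient at x_0 and apply the update.
f'(x) = 46*x + 21
f'(9.8119) = 46*9.8119 + 21 = 472.3474
x_1 = 9.8119 - 0.1*472.3474 = -37.4228


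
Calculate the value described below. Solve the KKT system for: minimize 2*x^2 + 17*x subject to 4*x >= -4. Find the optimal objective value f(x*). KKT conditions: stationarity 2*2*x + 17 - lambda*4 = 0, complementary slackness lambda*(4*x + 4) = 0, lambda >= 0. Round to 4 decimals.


Step 1: Try lambda = 0 (constraint inactive).
x_unc = -17/(2*2) = -4.25
Check: 4*-4.25 = -17.0 < -4 -- violated!
Step 2: Constraint must be active: 4*x = -4
x* = -4/4 = -1.0
lambda = (2*2*(-1.0) + 17)/4 = 3.25
Step 3: Compute optimal value.
f(x*) = 2*(-1.0)^2 + 17*(-1.0) = -15.0


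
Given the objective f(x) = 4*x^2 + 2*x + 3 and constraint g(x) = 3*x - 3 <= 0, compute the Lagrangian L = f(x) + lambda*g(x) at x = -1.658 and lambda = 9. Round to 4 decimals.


Step 1: Evaluate f(x).
f(-1.658) = 4*(-1.658)^2 + 2*(-1.658) + 3 = 10.6799
Step 2: Evaluate g(x).
g(-1.658) = 3*-1.658 - 3 = -7.974
Step 3: Compute Lagrangian.
L = 10.6799 + 9*-7.974 = -61.0861


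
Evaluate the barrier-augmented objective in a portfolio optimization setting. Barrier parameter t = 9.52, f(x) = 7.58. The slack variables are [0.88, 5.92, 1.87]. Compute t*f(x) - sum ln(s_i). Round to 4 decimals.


Step 1: Compute log-barrier.
ln values: [-0.1278, 1.7783, 0.6259]
phi = -(-0.1278 + 1.7783 + 0.6259) = -2.2764
Step 2: Compute augmented objective.
t*f(x) = 9.52*7.58 = 72.1616
Total = 72.1616 - 2.2764 = 69.8852


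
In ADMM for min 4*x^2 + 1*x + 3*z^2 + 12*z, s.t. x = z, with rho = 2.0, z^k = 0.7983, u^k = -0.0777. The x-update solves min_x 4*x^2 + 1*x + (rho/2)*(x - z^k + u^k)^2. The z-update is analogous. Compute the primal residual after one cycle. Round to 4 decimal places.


ADMM iteration with rho = 2.0, z^k = 0.7983, u^k = -0.0777
Step 1: x-update.
Minimize 4*x^2 + 1*x + (2.0/2)*(x - 0.7983 - 0.0777)^2
FOC: (2*4 + 2.0)*x = -1 + 2.0*(0.7983 + 0.0777)
x^{k+1} = 0.0752
Step 2: z-update.
Minimize 3*z^2 + 12*z + (2.0/2)*(0.0752 - z - 0.0777)^2
FOC: (2*3 + 2.0)*z = -12 + 2.0*(0.0752 - 0.0777)
z^{k+1} = -1.5006
Step 3: u-update.
u^{k+1} = -0.0777 + 0.0752 + 1.5006 = 1.4981
Step 4: Primal residual = |0.0752 + 1.5006| = 1.5758


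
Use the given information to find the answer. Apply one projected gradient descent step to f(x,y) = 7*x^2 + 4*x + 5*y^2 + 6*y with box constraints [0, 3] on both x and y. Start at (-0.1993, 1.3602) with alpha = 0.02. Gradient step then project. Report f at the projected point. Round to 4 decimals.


Step 1: Compute gradient at (-0.1993, 1.3602).
grad_x = 2*7*-0.1993 + 4 = 1.2098
grad_y = 2*5*1.3602 + 6 = 19.602
Step 2: Gradient step.
x_raw = -0.1993 - 0.02*1.2098 = -0.2235
y_raw = 1.3602 - 0.02*19.602 = 0.9682
Step 3: Project onto [0, 3].
x_proj = clip(-0.2235) = 0.0
y_proj = clip(0.9682) = 0.9682
Step 4: Evaluate f.
f(0.0, 0.9682) = 10.4956


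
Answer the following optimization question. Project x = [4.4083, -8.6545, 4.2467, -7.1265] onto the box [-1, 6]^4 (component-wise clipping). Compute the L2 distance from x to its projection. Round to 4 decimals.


Project each component onto [-1, 6].
clip(4.4083) = 4.4083, clip(-8.6545) = -1.0, clip(4.2467) = 4.2467, clip(-7.1265) = -1.0
Projection = [4.4083, -1.0, 4.2467, -1.0]
Squared diffs: [0.0, 58.5914, 0.0, 37.534]
Distance = sqrt(96.1254) = 9.8044


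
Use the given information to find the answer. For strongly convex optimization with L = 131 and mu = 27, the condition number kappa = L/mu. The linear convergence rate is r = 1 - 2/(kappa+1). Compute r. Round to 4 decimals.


Step 1: Compute the condition number.
kappa = L/mu = 131/27 = 4.8519
Step 2: Compute the convergence rate.
r = 1 - 2/(kappa + 1) = 1 - 2*mu/(L + mu) = (L - mu)/(L + mu) = 104/158 = 0.6582


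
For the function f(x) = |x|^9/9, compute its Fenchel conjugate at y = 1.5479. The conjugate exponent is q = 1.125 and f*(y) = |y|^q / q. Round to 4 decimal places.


The conjugate exponent q satisfies 1/p + 1/q = 1.
p = 9, so q = 9/(9 - 1) = 1.125
|y|^q = 1.5479^1.125 = 1.6348
f*(1.5479) = 1.6348 / 1.125 = 1.4531


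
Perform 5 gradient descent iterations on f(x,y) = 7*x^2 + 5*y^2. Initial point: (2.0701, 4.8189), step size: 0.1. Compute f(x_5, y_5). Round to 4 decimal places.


Gradient descent on f(x,y) = 7*x^2 + 5*y^2.
Starting point: (2.0701, 4.8189), alpha = 0.1
Step 1: grad_x = 2*7*2.0701 = 28.9814, grad_y = 2*5*4.8189 = 48.189
  x_1 = 2.0701 - 0.1*28.9814 = -0.828
  y_1 = 4.8189 - 0.1*48.189 = 0.0
Step 2: grad_x = 2*7*-0.828 = -11.5926, grad_y = 2*5*0.0 = 0.0
  x_2 = -0.828 - 0.1*-11.5926 = 0.3312
  y_2 = 0.0 - 0.1*0.0 = 0.0
Step 3: grad_x = 2*7*0.3312 = 4.637, grad_y = 2*5*0.0 = 0.0
  x_3 = 0.3312 - 0.1*4.637 = -0.1325
  y_3 = 0.0 - 0.1*0.0 = 0.0
Step 4: grad_x = 2*7*-0.1325 = -1.8548, grad_y = 2*5*0.0 = 0.0
  x_4 = -0.1325 - 0.1*-1.8548 = 0.053
  y_4 = 0.0 - 0.1*0.0 = 0.0
Step 5: grad_x = 2*7*0.053 = 0.7419, grad_y = 2*5*0.0 = 0.0
  x_5 = 0.053 - 0.1*0.7419 = -0.0212
  y_5 = 0.0 - 0.1*0.0 = 0.0
f(-0.0212, 0.0) = 7*(-0.0212)^2 + 5*0.0^2 = 0.0031


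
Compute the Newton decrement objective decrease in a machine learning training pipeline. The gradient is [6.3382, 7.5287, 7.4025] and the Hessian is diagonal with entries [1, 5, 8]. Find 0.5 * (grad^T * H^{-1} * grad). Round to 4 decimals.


Step 1: H is diagonal, so H^(-1) * g = [6.3382, 1.5057, 0.9253].
Step 2: g^T H^(-1) g = sum_i g_i^2 / H_ii
  = (6.3382)^2/1 + (7.5287)^2/5 + (7.4025)^2/8
  = 40.1728 + 11.3363 + 6.8496 = 58.3587
Step 3: Objective decrease = 0.5 * g^T H^(-1) g = 29.1793


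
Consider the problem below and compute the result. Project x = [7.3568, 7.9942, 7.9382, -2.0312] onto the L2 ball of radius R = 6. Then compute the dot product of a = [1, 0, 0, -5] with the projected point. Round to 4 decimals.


Step 1: Compute ||x|| (intermediates to 6 decimals).
||x|| = sqrt(7.3568^2 + 7.9942^2 + 7.9382^2 + (-2.0312)^2) = 13.607738
Step 2: Project.
Since ||x|| > R, scale = R/||x|| = 6/13.607738 = 0.440926, proj(x) = scale * x
proj(x) = [3.243804, 3.524851, 3.500159, -0.895609]
Step 3: Dot product.
a^T * proj(x) = 1*3.243804 + 0*3.524851 + 0*3.500159 - 5*(-0.895609) = 7.7218


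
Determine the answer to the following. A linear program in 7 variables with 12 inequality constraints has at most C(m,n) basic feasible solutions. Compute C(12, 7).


Each vertex corresponds to some choice of n active constraints out of m, so the number of vertices is at most C(m, n) = m! / (n!(m-n)!).
m = 12, n = 7
Numerator: 12 * 11 * 10 * 9 * 8 * 7 * 6
Denominator: 7! = 5040
C(12, 7) = 792


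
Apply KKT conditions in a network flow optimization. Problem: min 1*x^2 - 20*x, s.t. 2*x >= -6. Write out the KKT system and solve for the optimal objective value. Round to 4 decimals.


Step 1: Try lambda = 0 (constraint inactive).
Stationarity: 2*1*x - 20 = 0
x* = 20/(2*1) = 10.0
Check constraint: 2*10.0 = 20.0 >= -6 -- satisfied.
Step 2: Compute optimal value.
f(x*) = 1*10.0^2 - 20*10.0 = -100.0


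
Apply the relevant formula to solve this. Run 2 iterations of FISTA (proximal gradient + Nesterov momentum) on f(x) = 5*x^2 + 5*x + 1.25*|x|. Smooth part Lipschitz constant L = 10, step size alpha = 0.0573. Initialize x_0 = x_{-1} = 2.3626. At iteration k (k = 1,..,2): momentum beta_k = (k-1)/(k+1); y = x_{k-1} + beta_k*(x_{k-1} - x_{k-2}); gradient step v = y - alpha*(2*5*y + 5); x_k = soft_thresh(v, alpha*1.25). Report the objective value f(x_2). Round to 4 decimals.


FISTA on f(x) = 5*x^2 + 5*x + 1.25*|x|
L = 10, alpha = 0.0573
Iteration 1: beta = 0.0, y = 2.3626 + 0.0*(2.3626 - 2.3626) = 2.3626
  grad(y) = 28.626, v = y - alpha*grad = 0.7223
  prox(v) = soft_thresh(0.7223, 0.0716) = 0.6507
Iteration 2: beta = 0.3333, y = 0.6507 + 0.3333*(0.6507 - 2.3626) = 0.0801
  grad(y) = 5.8007, v = y - alpha*grad = -0.2523
  prox(v) = soft_thresh(-0.2523, 0.0716) = -0.1807
f(x_2) = 5*(-0.1807)^2 + 5*(-0.1807) + 1.25*|-0.1807| = -0.5143


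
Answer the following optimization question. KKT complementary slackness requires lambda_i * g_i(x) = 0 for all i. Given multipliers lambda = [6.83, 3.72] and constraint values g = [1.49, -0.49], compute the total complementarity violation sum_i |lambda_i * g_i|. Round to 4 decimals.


KKT complementary slackness check:
lambda_1 * g_1 = 6.83 * 1.49 = 10.1767
lambda_2 * g_2 = 3.72 * -0.49 = -1.8228
Total violation = 10.1767 + 1.8228 = 11.9995


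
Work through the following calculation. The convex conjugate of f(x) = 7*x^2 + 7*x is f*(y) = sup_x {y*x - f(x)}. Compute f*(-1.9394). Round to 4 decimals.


f*(y) = sup_x {y*x - a*x^2 - b*x} = sup_x {(y-b)*x - a*x^2}
FOC: (y - b) - 2a*x = 0 => x* = (y - b)/(2a)
x* = (-1.9394 - 7)/(2*7) = -0.6385
f*(-1.9394) = (y-b)^2/(4a) = (-1.9394 - 7)^2/(4*7)
= 79.9129/28 = 2.854


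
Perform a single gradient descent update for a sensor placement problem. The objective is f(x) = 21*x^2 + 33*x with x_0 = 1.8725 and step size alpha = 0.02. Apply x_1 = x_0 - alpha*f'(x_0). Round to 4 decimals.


We compute the gradient at x_0 and apply the update.
f'(x) = 42*x + 33
f'(1.8725) = 42*1.8725 + 33 = 111.645
x_1 = 1.8725 - 0.02*111.645 = -0.3604


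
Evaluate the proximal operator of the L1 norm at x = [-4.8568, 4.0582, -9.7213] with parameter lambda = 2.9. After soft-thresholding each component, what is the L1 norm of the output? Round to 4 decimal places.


Soft-thresholding with lambda = 2.9:
prox(-4.8568) = sign(-4.8568)*max(|-4.8568| - 2.9, 0) = -1.9568
prox(4.0582) = sign(4.0582)*max(|4.0582| - 2.9, 0) = 1.1582
prox(-9.7213) = sign(-9.7213)*max(|-9.7213| - 2.9, 0) = -6.8213
prox(x) = [-1.9568, 1.1582, -6.8213]
||prox(x)||_1 = 1.9568 + 1.1582 + 6.8213 = 9.9363


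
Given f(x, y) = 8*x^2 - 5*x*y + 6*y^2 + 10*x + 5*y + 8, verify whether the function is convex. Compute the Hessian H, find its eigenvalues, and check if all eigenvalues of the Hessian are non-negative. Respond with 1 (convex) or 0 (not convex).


The Hessian of f(x,y) = 8*x^2 - 5*x*y + 6*y^2 + 10*x + 5*y + 8 is:
H = [[16, -5], [-5, 12]]
Trace = 16 + 12 = 28
Determinant = 16*12 - (-5)^2 = 167
Discriminant = (28)^2 - 4*167 = 116.0
Eigenvalues: lambda_1 = 8.6148, lambda_2 = 19.3852
The function is convex.

1


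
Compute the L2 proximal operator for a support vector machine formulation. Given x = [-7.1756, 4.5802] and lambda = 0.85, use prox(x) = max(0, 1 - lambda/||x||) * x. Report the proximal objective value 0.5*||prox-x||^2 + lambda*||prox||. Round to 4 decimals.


Step 1: Compute ||x||.
||x|| = 8.5128
Step 2: Compute scaling factor.
scale = max(0, 1 - 0.85/8.5128) = 0.9002
Step 3: prox(x) = [-6.4591, 4.1229]
||prox(x)|| = 7.6628
Step 4: Proximal objective.
0.5*||prox-x||^2 = 0.3613
lambda*||prox|| = 6.5134
Total = 6.8746


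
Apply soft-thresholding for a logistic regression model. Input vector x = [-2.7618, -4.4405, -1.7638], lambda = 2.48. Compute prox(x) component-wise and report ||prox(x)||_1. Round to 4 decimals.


Soft-thresholding with lambda = 2.48:
prox(-2.7618) = sign(-2.7618)*max(|-2.7618| - 2.48, 0) = -0.2818
prox(-4.4405) = sign(-4.4405)*max(|-4.4405| - 2.48, 0) = -1.9605
prox(-1.7638) = sign(-1.7638)*max(|-1.7638| - 2.48, 0) = 0.0
prox(x) = [-0.2818, -1.9605, 0.0]
||prox(x)||_1 = 0.2818 + 1.9605 + 0.0 = 2.2423


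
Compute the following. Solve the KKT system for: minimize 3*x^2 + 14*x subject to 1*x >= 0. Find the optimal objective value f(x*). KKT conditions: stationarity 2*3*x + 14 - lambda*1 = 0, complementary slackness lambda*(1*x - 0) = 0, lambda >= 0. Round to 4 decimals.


Step 1: Try lambda = 0 (constraint inactive).
x_unc = -14/(2*3) = -2.3333
Check: 1*-2.3333 = -2.3333 < 0 -- violated!
Step 2: Constraint must be active: 1*x = 0
x* = 0/1 = 0.0
lambda = (2*3*0.0 + 14)/1 = 14.0
Step 3: Compute optimal value.
f(x*) = 3*0.0^2 + 14*0.0 = 0.0


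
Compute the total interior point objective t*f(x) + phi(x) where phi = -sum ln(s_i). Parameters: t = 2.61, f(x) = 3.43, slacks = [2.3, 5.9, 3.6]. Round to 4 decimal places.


Step 1: Compute log-barrier.
ln values: [0.8329, 1.775, 1.2809]
phi = -(0.8329 + 1.775 + 1.2809) = -3.8888
Step 2: Compute augmented objective.
t*f(x) = 2.61*3.43 = 8.9523
Total = 8.9523 - 3.8888 = 5.0635


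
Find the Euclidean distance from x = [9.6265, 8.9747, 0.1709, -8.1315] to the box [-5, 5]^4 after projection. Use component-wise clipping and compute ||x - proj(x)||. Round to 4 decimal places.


Project each component onto [-5, 5].
clip(9.6265) = 5.0, clip(8.9747) = 5.0, clip(0.1709) = 0.1709, clip(-8.1315) = -5.0
Projection = [5.0, 5.0, 0.1709, -5.0]
Squared diffs: [21.4045, 15.7982, 0.0, 9.8063]
Distance = sqrt(47.009) = 6.8563


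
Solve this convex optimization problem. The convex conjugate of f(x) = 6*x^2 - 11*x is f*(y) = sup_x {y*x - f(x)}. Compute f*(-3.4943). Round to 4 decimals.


f*(y) = sup_x {y*x - a*x^2 - b*x} = sup_x {(y-b)*x - a*x^2}
FOC: (y - b) - 2a*x = 0 => x* = (y - b)/(2a)
x* = (-3.4943 + 11)/(2*6) = 0.6255
f*(-3.4943) = (y-b)^2/(4a) = (-3.4943 + 11)^2/(4*6)
= 56.3355/24 = 2.3473


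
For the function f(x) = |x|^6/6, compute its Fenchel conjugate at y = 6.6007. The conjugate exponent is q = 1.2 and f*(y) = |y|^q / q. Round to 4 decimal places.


The conjugate exponent q satisfies 1/p + 1/q = 1.
p = 6, so q = 6/(6 - 1) = 1.2
|y|^q = 6.6007^1.2 = 9.6274
f*(6.6007) = 9.6274 / 1.2 = 8.0228


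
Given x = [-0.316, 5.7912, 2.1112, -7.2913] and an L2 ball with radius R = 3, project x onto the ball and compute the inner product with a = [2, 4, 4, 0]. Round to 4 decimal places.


Step 1: Compute ||x|| (intermediates to 6 decimals).
||x|| = sqrt((-0.316)^2 + 5.7912^2 + 2.1112^2 + (-7.2913)^2) = 9.552909
Step 2: Project.
Since ||x|| > R, scale = R/||x|| = 3/9.552909 = 0.31404, proj(x) = scale * x
proj(x) = [-0.099237, 1.818668, 0.663001, -2.28976]
Step 3: Dot product.
a^T * proj(x) = 2*(-0.099237) + 4*1.818668 + 4*0.663001 + 0*(-2.28976) = 9.7282


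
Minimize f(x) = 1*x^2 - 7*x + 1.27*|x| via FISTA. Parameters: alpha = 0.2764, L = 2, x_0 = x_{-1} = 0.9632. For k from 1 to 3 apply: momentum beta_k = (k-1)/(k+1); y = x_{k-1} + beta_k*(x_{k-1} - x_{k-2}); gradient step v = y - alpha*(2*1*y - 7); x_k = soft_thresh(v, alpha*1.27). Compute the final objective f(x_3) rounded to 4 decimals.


FISTA on f(x) = 1*x^2 - 7*x + 1.27*|x|
L = 2, alpha = 0.2764
Iteration 1: beta = 0.0, y = 0.9632 + 0.0*(0.9632 - 0.9632) = 0.9632
  grad(y) = -5.0736, v = y - alpha*grad = 2.3655
  prox(v) = soft_thresh(2.3655, 0.351) = 2.0145
Iteration 2: beta = 0.3333, y = 2.0145 + 0.3333*(2.0145 - 0.9632) = 2.365
  grad(y) = -2.2701, v = y - alpha*grad = 2.9924
  prox(v) = soft_thresh(2.9924, 0.351) = 2.6414
Iteration 3: beta = 0.5, y = 2.6414 + 0.5*(2.6414 - 2.0145) = 2.9548
  grad(y) = -1.0904, v = y - alpha*grad = 3.2562
  prox(v) = soft_thresh(3.2562, 0.351) = 2.9052
f(x_3) = 1*2.9052^2 - 7*2.9052 + 1.27*|2.9052| = -8.2066


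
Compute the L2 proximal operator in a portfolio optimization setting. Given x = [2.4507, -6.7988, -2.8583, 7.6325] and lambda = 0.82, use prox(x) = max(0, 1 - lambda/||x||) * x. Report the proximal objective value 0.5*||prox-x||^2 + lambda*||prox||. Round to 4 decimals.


Step 1: Compute ||x||.
||x|| = 10.8929
Step 2: Compute scaling factor.
scale = max(0, 1 - 0.82/10.8929) = 0.9247
Step 3: prox(x) = [2.2662, -6.287, -2.6431, 7.0579]
||prox(x)|| = 10.0729
Step 4: Proximal objective.
0.5*||prox-x||^2 = 0.3362
lambda*||prox|| = 8.2598
Total = 8.596


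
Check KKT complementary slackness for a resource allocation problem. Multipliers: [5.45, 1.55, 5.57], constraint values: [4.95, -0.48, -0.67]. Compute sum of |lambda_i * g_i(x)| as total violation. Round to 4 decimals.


KKT complementary slackness check:
lambda_1 * g_1 = 5.45 * 4.95 = 26.9775
lambda_2 * g_2 = 1.55 * -0.48 = -0.744
lambda_3 * g_3 = 5.57 * -0.67 = -3.7319
Total violation = 26.9775 + 0.744 + 3.7319 = 31.4534


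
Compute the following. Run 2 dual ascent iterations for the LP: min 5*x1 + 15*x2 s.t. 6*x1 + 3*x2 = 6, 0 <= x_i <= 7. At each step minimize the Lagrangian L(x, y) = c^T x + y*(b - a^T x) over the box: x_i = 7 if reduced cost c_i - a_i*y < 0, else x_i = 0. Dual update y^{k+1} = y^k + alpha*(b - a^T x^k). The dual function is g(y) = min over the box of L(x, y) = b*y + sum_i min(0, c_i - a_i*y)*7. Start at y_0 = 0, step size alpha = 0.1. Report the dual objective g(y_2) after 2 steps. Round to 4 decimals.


Dual ascent for LP: min 5*x1 + 15*x2, 6*x1 + 3*x2 = 6, 0 <= x_i <= 7
Step 1: y^k = 0.0, reduced costs: (5.0, 15.0)
  x^k = (0.0, 0.0), subgradient = b - a^T x = 6.0
  y^{k+1} = 0.0 + 0.1*6.0 = 0.6
Step 2: y^k = 0.6, reduced costs: (1.4, 13.2)
  x^k = (0.0, 0.0), subgradient = b - a^T x = 6.0
  y^{k+1} = 0.6 + 0.1*6.0 = 1.2
Dual objective at y_2 = 1.2: reduced costs (-2.2, 11.4), box minimizer x = (7.0, 0.0)
g(y_2) = b*y + (c1 - a1*y)*x1 + (c2 - a2*y)*x2 = 6*1.2 + (-2.2)*7.0 + 11.4*0.0 = 7.2 - 15.4 + 0.0 = -8.2


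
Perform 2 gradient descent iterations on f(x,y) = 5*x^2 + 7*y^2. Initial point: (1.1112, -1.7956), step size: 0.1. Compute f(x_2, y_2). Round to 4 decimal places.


Gradient descent on f(x,y) = 5*x^2 + 7*y^2.
Starting point: (1.1112, -1.7956), alpha = 0.1
Step 1: grad_x = 2*5*1.1112 = 11.112, grad_y = 2*7*-1.7956 = -25.1384
  x_1 = 1.1112 - 0.1*11.112 = 0.0
  y_1 = -1.7956 - 0.1*-25.1384 = 0.7182
Step 2: grad_x = 2*5*0.0 = 0.0, grad_y = 2*7*0.7182 = 10.0554
  x_2 = 0.0 - 0.1*0.0 = 0.0
  y_2 = 0.7182 - 0.1*10.0554 = -0.2873
f(0.0, -0.2873) = 5*0.0^2 + 7*(-0.2873)^2 = 0.5778


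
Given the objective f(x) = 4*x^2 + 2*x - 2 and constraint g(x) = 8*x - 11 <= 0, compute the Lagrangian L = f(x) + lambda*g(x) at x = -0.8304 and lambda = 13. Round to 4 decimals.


Step 1: Evaluate f(x).
f(-0.8304) = 4*(-0.8304)^2 + 2*(-0.8304) - 2 = -0.9025
Step 2: Evaluate g(x).
g(-0.8304) = 8*-0.8304 - 11 = -17.6432
Step 3: Compute Lagrangian.
L = -0.9025 + 13*-17.6432 = -230.2641


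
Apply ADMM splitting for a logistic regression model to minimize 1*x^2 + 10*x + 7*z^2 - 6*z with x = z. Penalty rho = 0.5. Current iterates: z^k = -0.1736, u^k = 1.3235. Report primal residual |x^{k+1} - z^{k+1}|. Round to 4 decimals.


ADMM iteration with rho = 0.5, z^k = -0.1736, u^k = 1.3235
Step 1: x-update.
Minimize 1*x^2 + 10*x + (0.5/2)*(x + 0.1736 + 1.3235)^2
FOC: (2*1 + 0.5)*x = -10 + 0.5*(-0.1736 - 1.3235)
x^{k+1} = -4.2994
Step 2: z-update.
Minimize 7*z^2 - 6*z + (0.5/2)*(-4.2994 - z + 1.3235)^2
FOC: (2*7 + 0.5)*z = 6 + 0.5*(-4.2994 + 1.3235)
z^{k+1} = 0.3112
Step 3: u-update.
u^{k+1} = 1.3235 - 4.2994 - 0.3112 = -3.2871
Step 4: Primal residual = |-4.2994 - 0.3112| = 4.6106


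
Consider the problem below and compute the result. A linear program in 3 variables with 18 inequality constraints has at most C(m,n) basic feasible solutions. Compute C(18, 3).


Each vertex corresponds to some choice of n active constraints out of m, so the number of vertices is at most C(m, n) = m! / (n!(m-n)!).
m = 18, n = 3
Numerator: 18 * 17 * 16
Denominator: 3! = 6
C(18, 3) = 816


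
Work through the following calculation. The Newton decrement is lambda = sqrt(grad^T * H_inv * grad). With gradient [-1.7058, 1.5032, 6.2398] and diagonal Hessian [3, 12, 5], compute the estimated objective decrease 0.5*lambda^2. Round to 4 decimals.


Step 1: H is diagonal, so H^(-1) * g = [-0.5686, 0.1253, 1.248].
Step 2: g^T H^(-1) g = sum_i g_i^2 / H_ii
  = (-1.7058)^2/3 + (1.5032)^2/12 + (6.2398)^2/5
  = 0.9699 + 0.1883 + 7.787 = 8.9452
Step 3: Objective decrease = 0.5 * g^T H^(-1) g = 4.4726


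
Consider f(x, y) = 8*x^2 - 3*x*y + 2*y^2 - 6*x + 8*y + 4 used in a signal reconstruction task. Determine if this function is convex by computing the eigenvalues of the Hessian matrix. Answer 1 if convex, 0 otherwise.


The Hessian of f(x,y) = 8*x^2 - 3*x*y + 2*y^2 - 6*x + 8*y + 4 is:
H = [[16, -3], [-3, 4]]
Trace = 16 + 4 = 20
Determinant = 16*4 - (-3)^2 = 55
Discriminant = (20)^2 - 4*55 = 180.0
Eigenvalues: lambda_1 = 3.2918, lambda_2 = 16.7082
The function is convex.

1


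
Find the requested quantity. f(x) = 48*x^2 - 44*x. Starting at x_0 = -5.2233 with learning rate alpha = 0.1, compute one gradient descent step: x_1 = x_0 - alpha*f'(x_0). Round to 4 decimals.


We compute the gradient at x_0 and apply the update.
f'(x) = 96*x - 44
f'(-5.2233) = 96*-5.2233 - 44 = -545.4368
x_1 = -5.2233 - 0.1*-545.4368 = 49.3204


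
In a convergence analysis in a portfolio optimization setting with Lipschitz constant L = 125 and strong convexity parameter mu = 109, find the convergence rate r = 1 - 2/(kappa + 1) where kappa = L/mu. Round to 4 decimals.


Step 1: Compute the condition number.
kappa = L/mu = 125/109 = 1.1468
Step 2: Compute the convergence rate.
r = 1 - 2/(kappa + 1) = 1 - 2*mu/(L + mu) = (L - mu)/(L + mu) = 16/234 = 0.0684


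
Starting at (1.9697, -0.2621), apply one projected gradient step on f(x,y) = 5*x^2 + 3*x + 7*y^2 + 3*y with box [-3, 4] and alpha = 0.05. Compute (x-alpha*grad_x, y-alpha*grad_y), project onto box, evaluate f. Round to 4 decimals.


Step 1: Compute gradient at (1.9697, -0.2621).
grad_x = 2*5*1.9697 + 3 = 22.697
grad_y = 2*7*-0.2621 + 3 = -0.6694
Step 2: Gradient step.
x_raw = 1.9697 - 0.05*22.697 = 0.8349
y_raw = -0.2621 - 0.05*-0.6694 = -0.2286
Step 3: Project onto [-3, 4].
x_proj = clip(0.8349) = 0.8349
y_proj = clip(-0.2286) = -0.2286
Step 4: Evaluate f.
f(0.8349, -0.2286) = 5.6694


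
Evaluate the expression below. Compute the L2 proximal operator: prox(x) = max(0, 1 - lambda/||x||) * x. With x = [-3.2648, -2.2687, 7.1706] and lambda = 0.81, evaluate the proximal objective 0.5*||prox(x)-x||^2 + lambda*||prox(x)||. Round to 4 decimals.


Step 1: Compute ||x||.
||x|| = 8.199
Step 2: Compute scaling factor.
scale = max(0, 1 - 0.81/8.199) = 0.9012
Step 3: prox(x) = [-2.9423, -2.0446, 6.4622]
||prox(x)|| = 7.389
Step 4: Proximal objective.
0.5*||prox-x||^2 = 0.3281
lambda*||prox|| = 5.9851
Total = 6.3131


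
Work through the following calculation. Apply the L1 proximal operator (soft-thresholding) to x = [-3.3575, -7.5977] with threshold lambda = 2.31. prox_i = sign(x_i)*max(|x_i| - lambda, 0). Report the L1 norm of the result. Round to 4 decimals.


Soft-thresholding with lambda = 2.31:
prox(-3.3575) = sign(-3.3575)*max(|-3.3575| - 2.31, 0) = -1.0475
prox(-7.5977) = sign(-7.5977)*max(|-7.5977| - 2.31, 0) = -5.2877
prox(x) = [-1.0475, -5.2877]
||prox(x)||_1 = 1.0475 + 5.2877 = 6.3352


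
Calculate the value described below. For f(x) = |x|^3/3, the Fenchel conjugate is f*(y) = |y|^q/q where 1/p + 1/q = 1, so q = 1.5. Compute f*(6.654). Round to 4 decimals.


The conjugate exponent q satisfies 1/p + 1/q = 1.
p = 3, so q = 3/(3 - 1) = 1.5
|y|^q = 6.654^1.5 = 17.1642
f*(6.654) = 17.1642 / 1.5 = 11.4428


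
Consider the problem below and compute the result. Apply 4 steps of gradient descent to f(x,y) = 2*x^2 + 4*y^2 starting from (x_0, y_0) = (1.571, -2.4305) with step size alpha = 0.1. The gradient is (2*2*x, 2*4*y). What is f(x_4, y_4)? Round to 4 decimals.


Gradient descent on f(x,y) = 2*x^2 + 4*y^2.
Starting point: (1.571, -2.4305), alpha = 0.1
Step 1: grad_x = 2*2*1.571 = 6.284, grad_y = 2*4*-2.4305 = -19.444
  x_1 = 1.571 - 0.1*6.284 = 0.9426
  y_1 = -2.4305 - 0.1*-19.444 = -0.4861
Step 2: grad_x = 2*2*0.9426 = 3.7704, grad_y = 2*4*-0.4861 = -3.8888
  x_2 = 0.9426 - 0.1*3.7704 = 0.5656
  y_2 = -0.4861 - 0.1*-3.8888 = -0.0972
Step 3: grad_x = 2*2*0.5656 = 2.2622, grad_y = 2*4*-0.0972 = -0.7778
  x_3 = 0.5656 - 0.1*2.2622 = 0.3393
  y_3 = -0.0972 - 0.1*-0.7778 = -0.0194
Step 4: grad_x = 2*2*0.3393 = 1.3573, grad_y = 2*4*-0.0194 = -0.1556
  x_4 = 0.3393 - 0.1*1.3573 = 0.2036
  y_4 = -0.0194 - 0.1*-0.1556 = -0.0039
f(0.2036, -0.0039) = 2*0.2036^2 + 4*(-0.0039)^2 = 0.083


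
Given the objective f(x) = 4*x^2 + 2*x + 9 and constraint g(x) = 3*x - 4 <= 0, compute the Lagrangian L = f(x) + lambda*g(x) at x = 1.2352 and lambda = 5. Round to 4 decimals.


Step 1: Evaluate f(x).
f(1.2352) = 4*1.2352^2 + 2*1.2352 + 9 = 17.5733
Step 2: Evaluate g(x).
g(1.2352) = 3*1.2352 - 4 = -0.2944
Step 3: Compute Lagrangian.
L = 17.5733 + 5*-0.2944 = 16.1013
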